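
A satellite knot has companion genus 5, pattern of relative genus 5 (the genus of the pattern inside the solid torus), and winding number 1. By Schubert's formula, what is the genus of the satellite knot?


Schubert: g(satellite) = g_rel(pattern) + |winding| * g(companion),
where g_rel(pattern) is the genus of the pattern relative to the solid torus.
= 5 + 1 * 5
= 5 + 5 = 10

10


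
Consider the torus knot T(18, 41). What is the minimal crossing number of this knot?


For a torus knot T(p, q) with gcd(p,q)=1,
the crossing number is min(p*(q-1), q*(p-1)).
p*(q-1) = 18*40 = 720
q*(p-1) = 41*17 = 697
min(720, 697) = 697

697


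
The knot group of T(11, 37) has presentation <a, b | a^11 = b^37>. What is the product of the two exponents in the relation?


The relation is a^11 = b^37.
Product of exponents = 11 * 37
= 407

407


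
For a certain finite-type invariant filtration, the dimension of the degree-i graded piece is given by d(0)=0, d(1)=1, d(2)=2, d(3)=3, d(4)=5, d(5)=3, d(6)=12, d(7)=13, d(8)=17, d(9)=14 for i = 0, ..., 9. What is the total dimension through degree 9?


Total dimension = d(0) + d(1) + ... + d(9)
= 0 + 1 + 2 + 3 + 5 + 3 + 12 + 13 + 17 + 14
= 70

70


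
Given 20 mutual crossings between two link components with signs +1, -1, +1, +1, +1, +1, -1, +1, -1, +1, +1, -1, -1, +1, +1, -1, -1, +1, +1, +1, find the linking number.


Step 1: Count positive crossings: 13
Step 2: Count negative crossings: 7
Step 3: Sum of signs = 13 - 7 = 6
Step 4: Linking number = sum/2 = 6/2 = 3

3


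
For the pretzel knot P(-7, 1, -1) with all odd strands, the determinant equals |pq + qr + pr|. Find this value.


Step 1: Compute pq + qr + pr.
pq = (-7)*1 = -7
qr = 1*(-1) = -1
pr = (-7)*(-1) = 7
pq + qr + pr = -7 + (-1) + 7 = -1
Step 2: Take absolute value.
det(P(-7,1,-1)) = |-1| = 1

1


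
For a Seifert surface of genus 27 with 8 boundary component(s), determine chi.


chi = 2 - 2g - b
= 2 - 2*27 - 8
= 2 - 54 - 8 = -60

-60


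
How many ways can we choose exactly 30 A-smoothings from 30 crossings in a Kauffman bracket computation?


We choose which 30 of 30 crossings get A-smoothings.
C(30, 30) = 30! / (30! * 0!)
= 1

1


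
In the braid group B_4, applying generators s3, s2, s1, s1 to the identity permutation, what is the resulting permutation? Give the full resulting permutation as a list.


Starting with identity [1, 2, 3, 4].
Apply generators in sequence:
  After s3: [1, 2, 4, 3]
  After s2: [1, 4, 2, 3]
  After s1: [4, 1, 2, 3]
  After s1: [1, 4, 2, 3]
Final permutation: [1, 4, 2, 3]

[1, 4, 2, 3]


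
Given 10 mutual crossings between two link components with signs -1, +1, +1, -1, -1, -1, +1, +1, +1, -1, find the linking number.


Step 1: Count positive crossings: 5
Step 2: Count negative crossings: 5
Step 3: Sum of signs = 5 - 5 = 0
Step 4: Linking number = sum/2 = 0/2 = 0

0


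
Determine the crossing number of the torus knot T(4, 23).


For a torus knot T(p, q) with gcd(p,q)=1,
the crossing number is min(p*(q-1), q*(p-1)).
p*(q-1) = 4*22 = 88
q*(p-1) = 23*3 = 69
min(88, 69) = 69

69


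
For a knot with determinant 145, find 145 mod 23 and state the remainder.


Step 1: A knot is p-colorable if and only if p divides its determinant.
Step 2: Compute 145 mod 23.
145 = 6 * 23 + 7
Step 3: 145 mod 23 = 7
Step 4: The knot is 23-colorable: no

7


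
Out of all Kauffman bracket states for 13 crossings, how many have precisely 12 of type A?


We choose which 12 of 13 crossings get A-smoothings.
C(13, 12) = 13! / (12! * 1!)
= 13

13


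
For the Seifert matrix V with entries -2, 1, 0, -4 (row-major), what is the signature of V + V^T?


Step 1: V + V^T = [[-4, 1], [1, -8]]
Step 2: trace = -12, det = 31
Step 3: Discriminant = (-12)^2 - 4*31 = 20
Step 4: Eigenvalues: -3.76393, -8.23607
Step 5: Signature = (# positive eigenvalues) - (# negative eigenvalues) = -2

-2


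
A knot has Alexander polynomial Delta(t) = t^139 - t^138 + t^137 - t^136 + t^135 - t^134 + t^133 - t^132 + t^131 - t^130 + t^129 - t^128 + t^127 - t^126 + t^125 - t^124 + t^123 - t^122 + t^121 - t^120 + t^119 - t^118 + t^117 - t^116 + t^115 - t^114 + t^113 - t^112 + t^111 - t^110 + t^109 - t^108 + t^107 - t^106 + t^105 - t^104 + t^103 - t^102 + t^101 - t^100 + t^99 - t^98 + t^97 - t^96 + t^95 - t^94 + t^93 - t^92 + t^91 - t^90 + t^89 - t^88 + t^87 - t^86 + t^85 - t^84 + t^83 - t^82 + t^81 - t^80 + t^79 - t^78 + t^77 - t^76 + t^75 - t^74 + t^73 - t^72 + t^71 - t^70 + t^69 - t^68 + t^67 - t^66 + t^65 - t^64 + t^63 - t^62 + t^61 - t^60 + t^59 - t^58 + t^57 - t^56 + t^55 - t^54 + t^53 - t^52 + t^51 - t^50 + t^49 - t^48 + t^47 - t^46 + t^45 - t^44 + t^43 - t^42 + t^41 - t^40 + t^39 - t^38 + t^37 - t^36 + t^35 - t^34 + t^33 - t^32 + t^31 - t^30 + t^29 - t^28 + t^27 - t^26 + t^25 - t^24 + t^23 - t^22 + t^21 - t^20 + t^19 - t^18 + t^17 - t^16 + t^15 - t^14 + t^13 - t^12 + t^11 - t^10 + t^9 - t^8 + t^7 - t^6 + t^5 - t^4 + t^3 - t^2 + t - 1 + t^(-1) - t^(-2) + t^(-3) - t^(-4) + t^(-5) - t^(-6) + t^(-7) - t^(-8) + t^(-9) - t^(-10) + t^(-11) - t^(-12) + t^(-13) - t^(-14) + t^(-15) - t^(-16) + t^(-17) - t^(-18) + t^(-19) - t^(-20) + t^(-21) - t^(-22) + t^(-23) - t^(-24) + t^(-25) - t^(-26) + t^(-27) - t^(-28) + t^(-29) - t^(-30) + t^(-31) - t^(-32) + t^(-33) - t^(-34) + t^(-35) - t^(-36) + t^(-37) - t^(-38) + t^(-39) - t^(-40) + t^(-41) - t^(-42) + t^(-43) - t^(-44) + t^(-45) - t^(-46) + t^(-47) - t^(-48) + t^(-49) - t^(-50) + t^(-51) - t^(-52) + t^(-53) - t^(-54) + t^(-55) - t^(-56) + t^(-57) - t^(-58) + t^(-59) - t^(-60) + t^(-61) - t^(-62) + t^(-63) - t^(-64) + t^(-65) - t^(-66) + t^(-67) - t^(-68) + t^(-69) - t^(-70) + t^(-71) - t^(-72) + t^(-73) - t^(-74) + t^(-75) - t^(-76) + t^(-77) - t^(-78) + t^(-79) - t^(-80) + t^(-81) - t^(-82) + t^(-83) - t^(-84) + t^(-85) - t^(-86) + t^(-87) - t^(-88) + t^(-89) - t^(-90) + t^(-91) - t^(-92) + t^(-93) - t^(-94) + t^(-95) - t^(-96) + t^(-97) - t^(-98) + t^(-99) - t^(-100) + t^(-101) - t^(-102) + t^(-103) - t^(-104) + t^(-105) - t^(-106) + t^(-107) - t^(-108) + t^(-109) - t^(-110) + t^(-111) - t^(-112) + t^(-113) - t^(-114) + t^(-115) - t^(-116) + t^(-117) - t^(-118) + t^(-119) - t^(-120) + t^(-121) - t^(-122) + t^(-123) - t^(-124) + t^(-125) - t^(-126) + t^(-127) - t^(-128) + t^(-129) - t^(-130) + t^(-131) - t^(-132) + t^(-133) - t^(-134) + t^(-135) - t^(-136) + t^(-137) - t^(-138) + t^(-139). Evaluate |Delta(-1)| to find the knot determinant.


Step 1: The polynomial has 279 terms with alternating signs, exponents from 139 down to -139.
Step 2: Substitute t = -1. The i-th term has coefficient (-1)^i and exponent (m-i),
  so its value is (-1)^i * (-1)^(m-i) = (-1)^m = -1 for every i.
Step 3: All 279 terms equal -1, so Delta(-1) = 279 * (-1) = -279
Step 4: |Delta(-1)| = 279

279


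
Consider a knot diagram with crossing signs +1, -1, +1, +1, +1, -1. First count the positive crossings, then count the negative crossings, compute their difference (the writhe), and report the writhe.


Step 1: Count positive crossings (+1).
Positive crossings: 4
Step 2: Count negative crossings (-1).
Negative crossings: 2
Step 3: Writhe = (positive) - (negative)
w = 4 - 2 = 2
Step 4: |w| = 2, and w is positive

2


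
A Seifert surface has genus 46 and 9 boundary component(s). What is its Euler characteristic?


chi = 2 - 2g - b
= 2 - 2*46 - 9
= 2 - 92 - 9 = -99

-99


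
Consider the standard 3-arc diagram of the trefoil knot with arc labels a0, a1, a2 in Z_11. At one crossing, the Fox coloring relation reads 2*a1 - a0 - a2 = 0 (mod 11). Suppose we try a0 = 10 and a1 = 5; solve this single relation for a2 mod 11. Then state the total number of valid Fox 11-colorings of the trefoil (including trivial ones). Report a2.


Step 1: Apply the given crossing relation 2*a1 - a0 - a2 = 0 (mod 11).
  a2 = 2*a1 - a0 mod 11
  a2 = 2*5 - 10 mod 11
  a2 = 10 - 10 mod 11
  a2 = 0 mod 11 = 0
Step 2: The trefoil has determinant 3.
  Number of Fox p-colorings (p prime) is p^2 if p = 3, else p.
  Since 11 does not divide 3, only trivial (constant) colorings exist.
  (So the trial a0 = 10, a1 = 5 with a0 != a1 does NOT extend to a valid coloring of the whole trefoil: the other two crossing relations require 3*(a1 - a0) = 0 (mod 11), which fails.)
  Total colorings = 11
Step 3: a2 = 0, total Fox 11-colorings = 11

0


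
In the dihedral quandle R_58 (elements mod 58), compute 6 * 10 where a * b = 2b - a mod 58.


6 * 10 = 2*10 - 6 mod 58
= 20 - 6 mod 58
= 14 mod 58 = 14

14


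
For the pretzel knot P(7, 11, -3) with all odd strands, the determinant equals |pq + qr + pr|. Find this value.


Step 1: Compute pq + qr + pr.
pq = 7*11 = 77
qr = 11*(-3) = -33
pr = 7*(-3) = -21
pq + qr + pr = 77 + (-33) + (-21) = 23
Step 2: Take absolute value.
det(P(7,11,-3)) = |23| = 23

23


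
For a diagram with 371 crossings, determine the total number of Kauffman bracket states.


Each crossing contributes 2 choices (A-smoothing or B-smoothing).
Total states = 2^371 = 4809815209520810450717656262224562232065397860164239095208531909697964083434718092213655548692006303809402830848

4809815209520810450717656262224562232065397860164239095208531909697964083434718092213655548692006303809402830848


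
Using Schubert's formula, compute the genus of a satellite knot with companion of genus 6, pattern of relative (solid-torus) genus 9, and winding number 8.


Schubert: g(satellite) = g_rel(pattern) + |winding| * g(companion),
where g_rel(pattern) is the genus of the pattern relative to the solid torus.
= 9 + 8 * 6
= 9 + 48 = 57

57


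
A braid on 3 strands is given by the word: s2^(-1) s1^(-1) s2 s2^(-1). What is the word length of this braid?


The word length counts the number of generators (including inverses).
Listing each generator: s2^(-1), s1^(-1), s2, s2^(-1)
There are 4 generators in this braid word.

4


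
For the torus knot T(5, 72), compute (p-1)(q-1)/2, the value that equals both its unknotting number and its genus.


For a torus knot T(p,q), both the unknotting number and genus equal (p-1)(q-1)/2.
= (5-1)(72-1)/2
= 4*71/2
= 284/2 = 142

142


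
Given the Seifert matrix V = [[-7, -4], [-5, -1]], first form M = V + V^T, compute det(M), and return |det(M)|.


Step 1: Form V + V^T where V = [[-7, -4], [-5, -1]]
  V^T = [[-7, -5], [-4, -1]]
  V + V^T = [[-14, -9], [-9, -2]]
Step 2: det(V + V^T) = (-14)*(-2) - (-9)*(-9)
  = 28 - 81 = -53
Step 3: Knot determinant = |det(V + V^T)| = |-53| = 53

53


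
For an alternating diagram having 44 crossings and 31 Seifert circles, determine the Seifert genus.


For alternating knots, g = (c - s + 1)/2.
= (44 - 31 + 1)/2
= 14/2 = 7

7


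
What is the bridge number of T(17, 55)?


The bridge number of T(p,q) is min(p,q).
min(17, 55) = 17

17


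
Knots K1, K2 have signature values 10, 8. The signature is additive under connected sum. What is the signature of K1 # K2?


The signature is additive under connected sum.
signature(K1 # K2) = (10) + (8)
= 18

18


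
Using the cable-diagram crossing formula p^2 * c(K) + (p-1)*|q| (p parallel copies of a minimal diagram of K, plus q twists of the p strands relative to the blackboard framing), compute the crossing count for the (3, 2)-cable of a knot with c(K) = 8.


Step 1: Each of the c(K) crossings of the companion diagram becomes p*p = p^2 crossings among the p parallel strands, and each of the |q| twists s_1 s_2 ... s_(p-1) adds (p-1) crossings.
  Crossings = p^2 * c(K) + (p-1)*|q|
Step 2: = 3^2 * 8 + (3-1)*2
Step 3: = 9*8 + 2*2
Step 4: = 72 + 4 = 76

76


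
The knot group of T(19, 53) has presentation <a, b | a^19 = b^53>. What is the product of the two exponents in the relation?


The relation is a^19 = b^53.
Product of exponents = 19 * 53
= 1007

1007


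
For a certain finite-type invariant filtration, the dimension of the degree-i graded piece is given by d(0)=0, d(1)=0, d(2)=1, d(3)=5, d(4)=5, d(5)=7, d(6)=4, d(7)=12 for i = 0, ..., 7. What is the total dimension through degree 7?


Total dimension = d(0) + d(1) + ... + d(7)
= 0 + 0 + 1 + 5 + 5 + 7 + 4 + 12
= 34

34


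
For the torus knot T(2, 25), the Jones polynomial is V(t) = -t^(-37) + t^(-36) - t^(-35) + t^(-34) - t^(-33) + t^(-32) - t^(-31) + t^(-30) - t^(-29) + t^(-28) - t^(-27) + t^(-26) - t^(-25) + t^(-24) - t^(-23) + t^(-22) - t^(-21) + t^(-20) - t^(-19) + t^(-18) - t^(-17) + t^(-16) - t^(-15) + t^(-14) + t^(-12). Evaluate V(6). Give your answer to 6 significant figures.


Substituting t = 6 into V(t) = -t^(-37) + t^(-36) - t^(-35) + t^(-34) - t^(-33) + t^(-32) - t^(-31) + t^(-30) - t^(-29) + t^(-28) - t^(-27) + t^(-26) - t^(-25) + t^(-24) - t^(-23) + t^(-22) - t^(-21) + t^(-20) - t^(-19) + t^(-18) - t^(-17) + t^(-16) - t^(-15) + t^(-14) + t^(-12):
  (-)t^(-37) = -1.61586e-29
  (+)t^(-36) = 9.69516e-29
  (-)t^(-35) = -5.8171e-28
  (+)t^(-34) = 3.49026e-27
  (-)t^(-33) = -2.09415e-26
  (+)t^(-32) = 1.25649e-25
  (-)t^(-31) = -7.53896e-25
  (+)t^(-30) = 4.52337e-24
  (-)t^(-29) = -2.71402e-23
  (+)t^(-28) = 1.62841e-22
  (-)t^(-27) = -9.77049e-22
  (+)t^(-26) = 5.86229e-21
  (-)t^(-25) = -3.51738e-20
  (+)t^(-24) = 2.11043e-19
  (-)t^(-23) = -1.26626e-18
  (+)t^(-22) = 7.59753e-18
  (-)t^(-21) = -4.55852e-17
  (+)t^(-20) = 2.73511e-16
  (-)t^(-19) = -1.64107e-15
  (+)t^(-18) = 9.8464e-15
  (-)t^(-17) = -5.90784e-14
  (+)t^(-16) = 3.5447e-13
  (-)t^(-15) = -2.12682e-12
  (+)t^(-14) = 1.27609e-11
  (+)t^(-12) = 4.59394e-10
Sum = (-1.61586e-29) + (9.69516e-29) + (-5.8171e-28) + (3.49026e-27) + (-2.09415e-26) + (1.25649e-25) + (-7.53896e-25) + (4.52337e-24) + (-2.71402e-23) + (1.62841e-22) + (-9.77049e-22) + (5.86229e-21) + (-3.51738e-20) + (2.11043e-19) + (-1.26626e-18) + (7.59753e-18) + (-4.55852e-17) + (2.73511e-16) + (-1.64107e-15) + (9.8464e-15) + (-5.90784e-14) + (3.5447e-13) + (-2.12682e-12) + (1.27609e-11) + (4.59394e-10)
= 4.703316022e-10
Rounded to 6 significant figures: 4.70332e-10

4.70332e-10


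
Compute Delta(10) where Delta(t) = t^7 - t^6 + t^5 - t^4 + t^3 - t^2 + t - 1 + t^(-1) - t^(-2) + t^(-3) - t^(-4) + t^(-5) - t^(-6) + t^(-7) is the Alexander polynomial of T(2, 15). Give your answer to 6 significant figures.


Substituting t = 10 into Delta(t) = t^7 - t^6 + t^5 - t^4 + t^3 - t^2 + t - 1 + t^(-1) - t^(-2) + t^(-3) - t^(-4) + t^(-5) - t^(-6) + t^(-7):
Term values: (10000000) + (-1000000) + (100000) + (-10000) + (1000) + (-100) + (10) + (-1) + (0.1) + (-0.01) + (0.001) + (-0.0001) + (1e-05) + (-1e-06) + (1e-07)
Sum = 9090909.091
Rounded to 6 significant figures: 9.09091e+06

9.09091e+06


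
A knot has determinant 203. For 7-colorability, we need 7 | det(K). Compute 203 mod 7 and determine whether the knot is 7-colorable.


Step 1: A knot is p-colorable if and only if p divides its determinant.
Step 2: Compute 203 mod 7.
203 = 29 * 7 + 0
Step 3: 203 mod 7 = 0
Step 4: The knot is 7-colorable: yes

0


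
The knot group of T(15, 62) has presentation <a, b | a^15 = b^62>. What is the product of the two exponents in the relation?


The relation is a^15 = b^62.
Product of exponents = 15 * 62
= 930

930


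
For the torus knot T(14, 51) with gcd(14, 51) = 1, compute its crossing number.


For a torus knot T(p, q) with gcd(p,q)=1,
the crossing number is min(p*(q-1), q*(p-1)).
p*(q-1) = 14*50 = 700
q*(p-1) = 51*13 = 663
min(700, 663) = 663

663


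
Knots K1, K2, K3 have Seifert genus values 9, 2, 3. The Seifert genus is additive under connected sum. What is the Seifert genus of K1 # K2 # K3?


The Seifert genus is additive under connected sum.
Seifert genus(K1 # K2 # K3) = (9) + (2) + (3)
= 14

14


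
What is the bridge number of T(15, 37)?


The bridge number of T(p,q) is min(p,q).
min(15, 37) = 15

15


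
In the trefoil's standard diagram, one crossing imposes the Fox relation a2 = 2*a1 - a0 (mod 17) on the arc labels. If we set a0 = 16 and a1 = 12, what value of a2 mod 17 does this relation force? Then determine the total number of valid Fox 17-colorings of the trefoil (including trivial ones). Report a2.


Step 1: Apply the given crossing relation 2*a1 - a0 - a2 = 0 (mod 17).
  a2 = 2*a1 - a0 mod 17
  a2 = 2*12 - 16 mod 17
  a2 = 24 - 16 mod 17
  a2 = 8 mod 17 = 8
Step 2: The trefoil has determinant 3.
  Number of Fox p-colorings (p prime) is p^2 if p = 3, else p.
  Since 17 does not divide 3, only trivial (constant) colorings exist.
  (So the trial a0 = 16, a1 = 12 with a0 != a1 does NOT extend to a valid coloring of the whole trefoil: the other two crossing relations require 3*(a1 - a0) = 0 (mod 17), which fails.)
  Total colorings = 17
Step 3: a2 = 8, total Fox 17-colorings = 17

8


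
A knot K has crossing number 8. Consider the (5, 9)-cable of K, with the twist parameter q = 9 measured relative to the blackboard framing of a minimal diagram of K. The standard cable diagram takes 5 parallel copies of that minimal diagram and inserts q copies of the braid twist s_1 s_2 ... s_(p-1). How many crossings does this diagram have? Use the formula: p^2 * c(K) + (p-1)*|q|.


Step 1: Each of the c(K) crossings of the companion diagram becomes p*p = p^2 crossings among the p parallel strands, and each of the |q| twists s_1 s_2 ... s_(p-1) adds (p-1) crossings.
  Crossings = p^2 * c(K) + (p-1)*|q|
Step 2: = 5^2 * 8 + (5-1)*9
Step 3: = 25*8 + 4*9
Step 4: = 200 + 36 = 236

236


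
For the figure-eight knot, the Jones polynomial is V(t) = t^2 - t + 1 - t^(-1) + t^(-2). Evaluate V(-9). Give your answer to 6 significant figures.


Substituting t = -9 into V(t) = t^2 - t + 1 - t^(-1) + t^(-2):
  (+)t^(2) = 81
  (-)t^(1) = 9
  (+)t^(0) = 1
  (-)t^(-1) = 0.111111
  (+)t^(-2) = 0.0123457
Sum = (81) + (9) + (1) + (0.111111) + (0.0123457)
= 91.12345679
Rounded to 6 significant figures: 91.1235

91.1235


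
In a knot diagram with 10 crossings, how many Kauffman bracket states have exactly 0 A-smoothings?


We choose which 0 of 10 crossings get A-smoothings.
C(10, 0) = 10! / (0! * 10!)
= 1

1


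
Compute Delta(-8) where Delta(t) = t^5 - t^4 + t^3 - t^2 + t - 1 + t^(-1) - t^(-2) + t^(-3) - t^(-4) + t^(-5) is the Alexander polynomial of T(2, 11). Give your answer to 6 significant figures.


Substituting t = -8 into Delta(t) = t^5 - t^4 + t^3 - t^2 + t - 1 + t^(-1) - t^(-2) + t^(-3) - t^(-4) + t^(-5):
Term values: (-32768) + (-4096) + (-512) + (-64) + (-8) + (-1) + (-0.125) + (-0.015625) + (-0.00195312) + (-0.000244141) + (-3.05176e-05)
Sum = -37449.14285
Rounded to 6 significant figures: -37449.1

-37449.1


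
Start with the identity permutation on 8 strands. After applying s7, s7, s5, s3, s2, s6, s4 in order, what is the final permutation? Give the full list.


Starting with identity [1, 2, 3, 4, 5, 6, 7, 8].
Apply generators in sequence:
  After s7: [1, 2, 3, 4, 5, 6, 8, 7]
  After s7: [1, 2, 3, 4, 5, 6, 7, 8]
  After s5: [1, 2, 3, 4, 6, 5, 7, 8]
  After s3: [1, 2, 4, 3, 6, 5, 7, 8]
  After s2: [1, 4, 2, 3, 6, 5, 7, 8]
  After s6: [1, 4, 2, 3, 6, 7, 5, 8]
  After s4: [1, 4, 2, 6, 3, 7, 5, 8]
Final permutation: [1, 4, 2, 6, 3, 7, 5, 8]

[1, 4, 2, 6, 3, 7, 5, 8]


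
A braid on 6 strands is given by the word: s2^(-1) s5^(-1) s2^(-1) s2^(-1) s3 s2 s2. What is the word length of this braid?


The word length counts the number of generators (including inverses).
Listing each generator: s2^(-1), s5^(-1), s2^(-1), s2^(-1), s3, s2, s2
There are 7 generators in this braid word.

7


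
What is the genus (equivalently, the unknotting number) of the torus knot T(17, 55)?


For a torus knot T(p,q), both the unknotting number and genus equal (p-1)(q-1)/2.
= (17-1)(55-1)/2
= 16*54/2
= 864/2 = 432

432


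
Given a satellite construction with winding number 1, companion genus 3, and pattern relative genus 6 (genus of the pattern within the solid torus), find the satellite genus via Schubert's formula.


Schubert: g(satellite) = g_rel(pattern) + |winding| * g(companion),
where g_rel(pattern) is the genus of the pattern relative to the solid torus.
= 6 + 1 * 3
= 6 + 3 = 9

9


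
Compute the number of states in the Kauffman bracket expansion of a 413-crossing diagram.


Each crossing contributes 2 choices (A-smoothing or B-smoothing).
Total states = 2^413 = 21153791001287955166461289857048673274508949854856999017108761448780985319561963066406054734070889115122918784800747465736192

21153791001287955166461289857048673274508949854856999017108761448780985319561963066406054734070889115122918784800747465736192


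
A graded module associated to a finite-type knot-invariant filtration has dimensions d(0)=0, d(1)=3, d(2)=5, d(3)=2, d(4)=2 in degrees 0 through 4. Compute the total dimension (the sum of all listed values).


Total dimension = d(0) + d(1) + ... + d(4)
= 0 + 3 + 5 + 2 + 2
= 12

12


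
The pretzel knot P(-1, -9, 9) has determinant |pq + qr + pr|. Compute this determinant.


Step 1: Compute pq + qr + pr.
pq = (-1)*(-9) = 9
qr = (-9)*9 = -81
pr = (-1)*9 = -9
pq + qr + pr = 9 + (-81) + (-9) = -81
Step 2: Take absolute value.
det(P(-1,-9,9)) = |-81| = 81

81


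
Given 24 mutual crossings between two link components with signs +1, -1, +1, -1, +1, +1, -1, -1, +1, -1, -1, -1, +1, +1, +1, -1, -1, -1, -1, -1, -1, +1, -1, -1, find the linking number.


Step 1: Count positive crossings: 9
Step 2: Count negative crossings: 15
Step 3: Sum of signs = 9 - 15 = -6
Step 4: Linking number = sum/2 = -6/2 = -3

-3


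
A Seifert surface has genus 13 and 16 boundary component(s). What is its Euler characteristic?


chi = 2 - 2g - b
= 2 - 2*13 - 16
= 2 - 26 - 16 = -40

-40


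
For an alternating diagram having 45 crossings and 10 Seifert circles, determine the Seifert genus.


For alternating knots, g = (c - s + 1)/2.
= (45 - 10 + 1)/2
= 36/2 = 18

18


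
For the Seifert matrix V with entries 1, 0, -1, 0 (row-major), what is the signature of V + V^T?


Step 1: V + V^T = [[2, -1], [-1, 0]]
Step 2: trace = 2, det = -1
Step 3: Discriminant = 2^2 - 4*(-1) = 8
Step 4: Eigenvalues: 2.41421, -0.414214
Step 5: Signature = (# positive eigenvalues) - (# negative eigenvalues) = 0

0


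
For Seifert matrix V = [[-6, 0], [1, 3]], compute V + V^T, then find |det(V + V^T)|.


Step 1: Form V + V^T where V = [[-6, 0], [1, 3]]
  V^T = [[-6, 1], [0, 3]]
  V + V^T = [[-12, 1], [1, 6]]
Step 2: det(V + V^T) = (-12)*6 - 1*1
  = -72 - 1 = -73
Step 3: Knot determinant = |det(V + V^T)| = |-73| = 73

73


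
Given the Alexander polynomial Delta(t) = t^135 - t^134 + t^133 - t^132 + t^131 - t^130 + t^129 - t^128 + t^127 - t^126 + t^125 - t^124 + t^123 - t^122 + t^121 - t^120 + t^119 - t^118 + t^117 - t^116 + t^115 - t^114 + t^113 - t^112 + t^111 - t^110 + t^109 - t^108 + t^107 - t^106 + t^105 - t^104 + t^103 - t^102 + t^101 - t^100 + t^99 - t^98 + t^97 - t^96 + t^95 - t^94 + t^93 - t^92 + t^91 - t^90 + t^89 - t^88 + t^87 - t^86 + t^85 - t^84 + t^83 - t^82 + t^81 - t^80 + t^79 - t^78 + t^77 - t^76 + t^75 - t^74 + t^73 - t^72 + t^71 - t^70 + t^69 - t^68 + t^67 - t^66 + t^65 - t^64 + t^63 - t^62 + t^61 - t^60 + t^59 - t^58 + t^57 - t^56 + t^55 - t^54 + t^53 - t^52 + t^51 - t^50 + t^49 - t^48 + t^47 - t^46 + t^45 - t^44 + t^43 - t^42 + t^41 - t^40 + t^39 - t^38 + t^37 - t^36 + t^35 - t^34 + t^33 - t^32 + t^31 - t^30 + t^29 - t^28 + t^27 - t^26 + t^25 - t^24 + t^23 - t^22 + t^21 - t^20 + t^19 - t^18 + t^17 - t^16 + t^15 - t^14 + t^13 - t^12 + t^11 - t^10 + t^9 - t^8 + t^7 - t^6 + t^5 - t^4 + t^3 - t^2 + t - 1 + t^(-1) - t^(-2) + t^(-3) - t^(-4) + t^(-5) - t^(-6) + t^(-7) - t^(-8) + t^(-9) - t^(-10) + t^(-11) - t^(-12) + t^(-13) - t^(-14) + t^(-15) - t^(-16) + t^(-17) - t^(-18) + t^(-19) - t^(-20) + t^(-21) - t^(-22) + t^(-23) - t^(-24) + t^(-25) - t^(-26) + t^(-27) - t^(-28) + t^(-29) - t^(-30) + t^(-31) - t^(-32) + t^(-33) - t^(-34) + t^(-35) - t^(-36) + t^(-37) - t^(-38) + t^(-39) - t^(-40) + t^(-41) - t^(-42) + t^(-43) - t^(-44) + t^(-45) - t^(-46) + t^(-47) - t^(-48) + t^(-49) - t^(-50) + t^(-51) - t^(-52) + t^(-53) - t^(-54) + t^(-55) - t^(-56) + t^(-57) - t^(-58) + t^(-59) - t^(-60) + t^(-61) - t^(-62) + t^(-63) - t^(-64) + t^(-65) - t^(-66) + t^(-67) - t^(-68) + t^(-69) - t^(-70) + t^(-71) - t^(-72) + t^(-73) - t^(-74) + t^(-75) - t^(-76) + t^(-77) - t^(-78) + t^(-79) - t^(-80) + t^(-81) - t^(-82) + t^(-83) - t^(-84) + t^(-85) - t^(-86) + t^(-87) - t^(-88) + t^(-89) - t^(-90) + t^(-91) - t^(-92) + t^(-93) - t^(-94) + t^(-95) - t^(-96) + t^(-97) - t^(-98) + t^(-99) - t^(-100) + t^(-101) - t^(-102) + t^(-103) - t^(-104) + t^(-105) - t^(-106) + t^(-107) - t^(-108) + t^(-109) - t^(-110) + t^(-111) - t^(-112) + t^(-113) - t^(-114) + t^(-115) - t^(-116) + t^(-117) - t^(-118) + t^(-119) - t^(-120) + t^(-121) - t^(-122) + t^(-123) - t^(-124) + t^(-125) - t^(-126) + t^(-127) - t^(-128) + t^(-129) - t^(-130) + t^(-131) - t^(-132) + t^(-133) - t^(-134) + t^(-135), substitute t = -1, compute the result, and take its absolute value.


Step 1: The polynomial has 271 terms with alternating signs, exponents from 135 down to -135.
Step 2: Substitute t = -1. The i-th term has coefficient (-1)^i and exponent (m-i),
  so its value is (-1)^i * (-1)^(m-i) = (-1)^m = -1 for every i.
Step 3: All 271 terms equal -1, so Delta(-1) = 271 * (-1) = -271
Step 4: |Delta(-1)| = 271

271


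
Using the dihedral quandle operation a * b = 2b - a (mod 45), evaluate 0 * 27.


0 * 27 = 2*27 - 0 mod 45
= 54 - 0 mod 45
= 54 mod 45 = 9

9


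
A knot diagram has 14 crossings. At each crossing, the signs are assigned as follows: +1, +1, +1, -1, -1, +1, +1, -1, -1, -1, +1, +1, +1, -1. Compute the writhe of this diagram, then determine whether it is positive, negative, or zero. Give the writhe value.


Step 1: Count positive crossings (+1).
Positive crossings: 8
Step 2: Count negative crossings (-1).
Negative crossings: 6
Step 3: Writhe = (positive) - (negative)
w = 8 - 6 = 2
Step 4: |w| = 2, and w is positive

2


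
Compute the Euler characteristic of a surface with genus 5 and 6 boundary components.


chi = 2 - 2g - b
= 2 - 2*5 - 6
= 2 - 10 - 6 = -14

-14


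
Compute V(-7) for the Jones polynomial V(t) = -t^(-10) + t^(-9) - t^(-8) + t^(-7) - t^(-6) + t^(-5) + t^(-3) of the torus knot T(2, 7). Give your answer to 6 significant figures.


Substituting t = -7 into V(t) = -t^(-10) + t^(-9) - t^(-8) + t^(-7) - t^(-6) + t^(-5) + t^(-3):
  (-)t^(-10) = -3.54013e-09
  (+)t^(-9) = -2.47809e-08
  (-)t^(-8) = -1.73467e-07
  (+)t^(-7) = -1.21427e-06
  (-)t^(-6) = -8.49986e-06
  (+)t^(-5) = -5.9499e-05
  (+)t^(-3) = -0.00291545
Sum = (-3.54013e-09) + (-2.47809e-08) + (-1.73467e-07) + (-1.21427e-06) + (-8.49986e-06) + (-5.9499e-05) + (-0.00291545)
= -0.002984866826
Rounded to 6 significant figures: -0.00298487

-0.00298487


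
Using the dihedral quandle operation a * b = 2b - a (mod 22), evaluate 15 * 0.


15 * 0 = 2*0 - 15 mod 22
= 0 - 15 mod 22
= -15 mod 22 = 7

7


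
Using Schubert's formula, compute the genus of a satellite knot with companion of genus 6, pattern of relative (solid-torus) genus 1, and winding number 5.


Schubert: g(satellite) = g_rel(pattern) + |winding| * g(companion),
where g_rel(pattern) is the genus of the pattern relative to the solid torus.
= 1 + 5 * 6
= 1 + 30 = 31

31


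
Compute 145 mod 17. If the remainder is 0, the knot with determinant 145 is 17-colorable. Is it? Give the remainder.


Step 1: A knot is p-colorable if and only if p divides its determinant.
Step 2: Compute 145 mod 17.
145 = 8 * 17 + 9
Step 3: 145 mod 17 = 9
Step 4: The knot is 17-colorable: no

9


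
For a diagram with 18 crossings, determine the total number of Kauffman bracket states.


Each crossing contributes 2 choices (A-smoothing or B-smoothing).
Total states = 2^18 = 262144

262144


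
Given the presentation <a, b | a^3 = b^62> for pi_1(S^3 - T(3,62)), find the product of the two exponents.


The relation is a^3 = b^62.
Product of exponents = 3 * 62
= 186

186


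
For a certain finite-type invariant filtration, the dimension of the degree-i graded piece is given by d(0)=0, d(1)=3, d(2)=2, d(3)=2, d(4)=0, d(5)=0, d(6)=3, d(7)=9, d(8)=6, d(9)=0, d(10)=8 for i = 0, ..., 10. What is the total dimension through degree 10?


Total dimension = d(0) + d(1) + ... + d(10)
= 0 + 3 + 2 + 2 + 0 + 0 + 3 + 9 + 6 + 0 + 8
= 33

33


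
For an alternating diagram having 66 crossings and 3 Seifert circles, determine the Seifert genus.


For alternating knots, g = (c - s + 1)/2.
= (66 - 3 + 1)/2
= 64/2 = 32

32


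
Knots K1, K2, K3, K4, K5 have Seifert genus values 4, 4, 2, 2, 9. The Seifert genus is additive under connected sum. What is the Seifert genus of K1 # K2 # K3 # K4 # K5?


The Seifert genus is additive under connected sum.
Seifert genus(K1 # K2 # K3 # K4 # K5) = (4) + (4) + (2) + (2) + (9)
= 21

21


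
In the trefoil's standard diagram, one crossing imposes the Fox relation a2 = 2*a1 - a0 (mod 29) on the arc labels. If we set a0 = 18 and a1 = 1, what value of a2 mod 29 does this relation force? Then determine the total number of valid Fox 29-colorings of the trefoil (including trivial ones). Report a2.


Step 1: Apply the given crossing relation 2*a1 - a0 - a2 = 0 (mod 29).
  a2 = 2*a1 - a0 mod 29
  a2 = 2*1 - 18 mod 29
  a2 = 2 - 18 mod 29
  a2 = -16 mod 29 = 13
Step 2: The trefoil has determinant 3.
  Number of Fox p-colorings (p prime) is p^2 if p = 3, else p.
  Since 29 does not divide 3, only trivial (constant) colorings exist.
  (So the trial a0 = 18, a1 = 1 with a0 != a1 does NOT extend to a valid coloring of the whole trefoil: the other two crossing relations require 3*(a1 - a0) = 0 (mod 29), which fails.)
  Total colorings = 29
Step 3: a2 = 13, total Fox 29-colorings = 29

13


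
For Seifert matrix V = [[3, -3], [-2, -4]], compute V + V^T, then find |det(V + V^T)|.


Step 1: Form V + V^T where V = [[3, -3], [-2, -4]]
  V^T = [[3, -2], [-3, -4]]
  V + V^T = [[6, -5], [-5, -8]]
Step 2: det(V + V^T) = 6*(-8) - (-5)*(-5)
  = -48 - 25 = -73
Step 3: Knot determinant = |det(V + V^T)| = |-73| = 73

73


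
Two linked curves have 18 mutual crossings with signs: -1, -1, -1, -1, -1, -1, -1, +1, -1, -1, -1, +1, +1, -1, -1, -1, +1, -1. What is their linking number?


Step 1: Count positive crossings: 4
Step 2: Count negative crossings: 14
Step 3: Sum of signs = 4 - 14 = -10
Step 4: Linking number = sum/2 = -10/2 = -5

-5


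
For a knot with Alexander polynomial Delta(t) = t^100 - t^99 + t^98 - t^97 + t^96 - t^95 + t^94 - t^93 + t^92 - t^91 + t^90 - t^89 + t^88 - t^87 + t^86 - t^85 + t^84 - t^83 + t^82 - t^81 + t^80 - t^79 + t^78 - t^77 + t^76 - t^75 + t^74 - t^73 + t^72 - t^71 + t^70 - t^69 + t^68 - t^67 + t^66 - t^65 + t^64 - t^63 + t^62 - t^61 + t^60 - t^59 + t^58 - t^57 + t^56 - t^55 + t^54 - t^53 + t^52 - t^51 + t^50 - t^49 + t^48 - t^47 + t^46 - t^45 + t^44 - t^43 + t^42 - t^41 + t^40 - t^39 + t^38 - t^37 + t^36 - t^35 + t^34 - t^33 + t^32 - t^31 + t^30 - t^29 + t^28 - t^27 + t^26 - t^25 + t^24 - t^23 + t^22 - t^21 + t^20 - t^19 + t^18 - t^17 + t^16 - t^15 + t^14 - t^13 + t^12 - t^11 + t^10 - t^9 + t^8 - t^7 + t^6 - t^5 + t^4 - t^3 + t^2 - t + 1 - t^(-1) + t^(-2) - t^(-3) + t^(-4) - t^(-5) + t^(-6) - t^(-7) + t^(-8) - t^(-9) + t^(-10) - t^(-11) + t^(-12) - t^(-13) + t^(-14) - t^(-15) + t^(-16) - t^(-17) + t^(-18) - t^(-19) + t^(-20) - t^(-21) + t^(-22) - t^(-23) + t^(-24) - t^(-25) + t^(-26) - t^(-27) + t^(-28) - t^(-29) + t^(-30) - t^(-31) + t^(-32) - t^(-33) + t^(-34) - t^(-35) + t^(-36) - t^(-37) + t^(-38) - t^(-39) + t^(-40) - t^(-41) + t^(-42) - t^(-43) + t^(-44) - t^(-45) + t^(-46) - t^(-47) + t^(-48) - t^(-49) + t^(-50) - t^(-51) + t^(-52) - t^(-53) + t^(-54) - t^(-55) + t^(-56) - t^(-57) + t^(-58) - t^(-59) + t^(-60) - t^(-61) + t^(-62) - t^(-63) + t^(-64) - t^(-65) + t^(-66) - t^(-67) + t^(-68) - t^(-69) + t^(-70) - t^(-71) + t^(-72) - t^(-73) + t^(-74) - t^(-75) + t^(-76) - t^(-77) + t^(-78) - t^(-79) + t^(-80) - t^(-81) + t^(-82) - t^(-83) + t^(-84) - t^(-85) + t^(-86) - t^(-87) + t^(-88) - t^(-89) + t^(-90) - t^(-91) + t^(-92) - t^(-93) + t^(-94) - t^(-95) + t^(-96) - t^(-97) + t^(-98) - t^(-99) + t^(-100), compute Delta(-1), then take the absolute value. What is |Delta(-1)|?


Step 1: The polynomial has 201 terms with alternating signs, exponents from 100 down to -100.
Step 2: Substitute t = -1. The i-th term has coefficient (-1)^i and exponent (m-i),
  so its value is (-1)^i * (-1)^(m-i) = (-1)^m = 1 for every i.
Step 3: All 201 terms equal 1, so Delta(-1) = 201 * (1) = 201
Step 4: |Delta(-1)| = 201

201


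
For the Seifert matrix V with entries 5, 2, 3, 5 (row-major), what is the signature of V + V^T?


Step 1: V + V^T = [[10, 5], [5, 10]]
Step 2: trace = 20, det = 75
Step 3: Discriminant = 20^2 - 4*75 = 100
Step 4: Eigenvalues: 15, 5
Step 5: Signature = (# positive eigenvalues) - (# negative eigenvalues) = 2

2


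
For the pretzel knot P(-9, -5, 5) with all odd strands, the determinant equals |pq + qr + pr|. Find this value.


Step 1: Compute pq + qr + pr.
pq = (-9)*(-5) = 45
qr = (-5)*5 = -25
pr = (-9)*5 = -45
pq + qr + pr = 45 + (-25) + (-45) = -25
Step 2: Take absolute value.
det(P(-9,-5,5)) = |-25| = 25

25


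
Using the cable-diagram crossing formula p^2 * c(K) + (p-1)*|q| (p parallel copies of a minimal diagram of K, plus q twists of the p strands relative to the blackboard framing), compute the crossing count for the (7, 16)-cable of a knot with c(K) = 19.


Step 1: Each of the c(K) crossings of the companion diagram becomes p*p = p^2 crossings among the p parallel strands, and each of the |q| twists s_1 s_2 ... s_(p-1) adds (p-1) crossings.
  Crossings = p^2 * c(K) + (p-1)*|q|
Step 2: = 7^2 * 19 + (7-1)*16
Step 3: = 49*19 + 6*16
Step 4: = 931 + 96 = 1027

1027


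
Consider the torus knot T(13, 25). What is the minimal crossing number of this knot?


For a torus knot T(p, q) with gcd(p,q)=1,
the crossing number is min(p*(q-1), q*(p-1)).
p*(q-1) = 13*24 = 312
q*(p-1) = 25*12 = 300
min(312, 300) = 300

300


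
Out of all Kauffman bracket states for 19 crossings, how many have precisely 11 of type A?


We choose which 11 of 19 crossings get A-smoothings.
C(19, 11) = 19! / (11! * 8!)
= 75582

75582


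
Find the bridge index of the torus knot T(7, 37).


The bridge number of T(p,q) is min(p,q).
min(7, 37) = 7

7


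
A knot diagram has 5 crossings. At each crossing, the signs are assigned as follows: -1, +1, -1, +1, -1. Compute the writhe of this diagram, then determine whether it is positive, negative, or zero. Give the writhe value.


Step 1: Count positive crossings (+1).
Positive crossings: 2
Step 2: Count negative crossings (-1).
Negative crossings: 3
Step 3: Writhe = (positive) - (negative)
w = 2 - 3 = -1
Step 4: |w| = 1, and w is negative

-1


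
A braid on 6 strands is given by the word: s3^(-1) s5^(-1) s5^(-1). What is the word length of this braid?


The word length counts the number of generators (including inverses).
Listing each generator: s3^(-1), s5^(-1), s5^(-1)
There are 3 generators in this braid word.

3


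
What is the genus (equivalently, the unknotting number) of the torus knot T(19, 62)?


For a torus knot T(p,q), both the unknotting number and genus equal (p-1)(q-1)/2.
= (19-1)(62-1)/2
= 18*61/2
= 1098/2 = 549

549


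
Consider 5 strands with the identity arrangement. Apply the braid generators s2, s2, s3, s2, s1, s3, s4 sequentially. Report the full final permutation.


Starting with identity [1, 2, 3, 4, 5].
Apply generators in sequence:
  After s2: [1, 3, 2, 4, 5]
  After s2: [1, 2, 3, 4, 5]
  After s3: [1, 2, 4, 3, 5]
  After s2: [1, 4, 2, 3, 5]
  After s1: [4, 1, 2, 3, 5]
  After s3: [4, 1, 3, 2, 5]
  After s4: [4, 1, 3, 5, 2]
Final permutation: [4, 1, 3, 5, 2]

[4, 1, 3, 5, 2]


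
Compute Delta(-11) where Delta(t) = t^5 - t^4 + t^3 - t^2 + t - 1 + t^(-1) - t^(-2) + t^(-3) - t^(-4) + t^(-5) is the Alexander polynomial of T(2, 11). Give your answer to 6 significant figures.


Substituting t = -11 into Delta(t) = t^5 - t^4 + t^3 - t^2 + t - 1 + t^(-1) - t^(-2) + t^(-3) - t^(-4) + t^(-5):
Term values: (-161051) + (-14641) + (-1331) + (-121) + (-11) + (-1) + (-0.0909091) + (-0.00826446) + (-0.000751315) + (-6.83013e-05) + (-6.20921e-06)
Sum = -177156.1
Rounded to 6 significant figures: -177156

-177156


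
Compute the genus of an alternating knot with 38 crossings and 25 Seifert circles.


For alternating knots, g = (c - s + 1)/2.
= (38 - 25 + 1)/2
= 14/2 = 7

7


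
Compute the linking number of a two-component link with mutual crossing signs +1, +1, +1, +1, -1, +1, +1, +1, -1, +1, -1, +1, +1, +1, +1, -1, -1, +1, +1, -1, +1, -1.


Step 1: Count positive crossings: 15
Step 2: Count negative crossings: 7
Step 3: Sum of signs = 15 - 7 = 8
Step 4: Linking number = sum/2 = 8/2 = 4

4


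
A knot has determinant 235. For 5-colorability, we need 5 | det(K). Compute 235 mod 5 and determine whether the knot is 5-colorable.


Step 1: A knot is p-colorable if and only if p divides its determinant.
Step 2: Compute 235 mod 5.
235 = 47 * 5 + 0
Step 3: 235 mod 5 = 0
Step 4: The knot is 5-colorable: yes

0


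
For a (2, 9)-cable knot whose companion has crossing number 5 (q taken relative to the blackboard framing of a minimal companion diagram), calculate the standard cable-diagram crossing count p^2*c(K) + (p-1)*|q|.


Step 1: Each of the c(K) crossings of the companion diagram becomes p*p = p^2 crossings among the p parallel strands, and each of the |q| twists s_1 s_2 ... s_(p-1) adds (p-1) crossings.
  Crossings = p^2 * c(K) + (p-1)*|q|
Step 2: = 2^2 * 5 + (2-1)*9
Step 3: = 4*5 + 1*9
Step 4: = 20 + 9 = 29

29


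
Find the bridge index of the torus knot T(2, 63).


The bridge number of T(p,q) is min(p,q).
min(2, 63) = 2

2


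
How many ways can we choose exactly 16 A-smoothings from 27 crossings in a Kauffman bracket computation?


We choose which 16 of 27 crossings get A-smoothings.
C(27, 16) = 27! / (16! * 11!)
= 13037895

13037895


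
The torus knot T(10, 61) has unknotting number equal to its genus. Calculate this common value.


For a torus knot T(p,q), both the unknotting number and genus equal (p-1)(q-1)/2.
= (10-1)(61-1)/2
= 9*60/2
= 540/2 = 270

270


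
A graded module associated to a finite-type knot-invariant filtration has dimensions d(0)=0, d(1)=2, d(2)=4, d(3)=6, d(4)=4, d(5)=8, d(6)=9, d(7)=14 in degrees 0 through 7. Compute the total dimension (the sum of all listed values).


Total dimension = d(0) + d(1) + ... + d(7)
= 0 + 2 + 4 + 6 + 4 + 8 + 9 + 14
= 47

47


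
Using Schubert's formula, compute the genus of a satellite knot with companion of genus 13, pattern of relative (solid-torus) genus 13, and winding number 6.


Schubert: g(satellite) = g_rel(pattern) + |winding| * g(companion),
where g_rel(pattern) is the genus of the pattern relative to the solid torus.
= 13 + 6 * 13
= 13 + 78 = 91

91


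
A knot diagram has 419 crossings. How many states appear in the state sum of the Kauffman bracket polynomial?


Each crossing contributes 2 choices (A-smoothing or B-smoothing).
Total states = 2^419 = 1353842624082429130653522550851115089568572790710847937094960732721983060451965636249987502980536903367866802227247837807116288

1353842624082429130653522550851115089568572790710847937094960732721983060451965636249987502980536903367866802227247837807116288


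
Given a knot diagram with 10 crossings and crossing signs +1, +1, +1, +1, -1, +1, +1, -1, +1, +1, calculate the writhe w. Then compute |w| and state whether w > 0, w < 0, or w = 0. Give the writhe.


Step 1: Count positive crossings (+1).
Positive crossings: 8
Step 2: Count negative crossings (-1).
Negative crossings: 2
Step 3: Writhe = (positive) - (negative)
w = 8 - 2 = 6
Step 4: |w| = 6, and w is positive

6


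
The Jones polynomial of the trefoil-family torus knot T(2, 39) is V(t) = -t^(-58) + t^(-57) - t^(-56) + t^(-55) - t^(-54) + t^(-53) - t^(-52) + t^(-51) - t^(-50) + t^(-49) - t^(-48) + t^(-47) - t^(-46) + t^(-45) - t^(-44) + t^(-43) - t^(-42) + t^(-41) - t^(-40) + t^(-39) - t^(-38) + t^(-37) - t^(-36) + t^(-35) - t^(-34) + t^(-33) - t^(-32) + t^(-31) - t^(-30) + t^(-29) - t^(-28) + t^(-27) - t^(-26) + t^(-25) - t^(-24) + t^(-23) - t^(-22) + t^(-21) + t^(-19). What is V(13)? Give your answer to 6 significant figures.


Substituting t = 13 into V(t) = -t^(-58) + t^(-57) - t^(-56) + t^(-55) - t^(-54) + t^(-53) - t^(-52) + t^(-51) - t^(-50) + t^(-49) - t^(-48) + t^(-47) - t^(-46) + t^(-45) - t^(-44) + t^(-43) - t^(-42) + t^(-41) - t^(-40) + t^(-39) - t^(-38) + t^(-37) - t^(-36) + t^(-35) - t^(-34) + t^(-33) - t^(-32) + t^(-31) - t^(-30) + t^(-29) - t^(-28) + t^(-27) - t^(-26) + t^(-25) - t^(-24) + t^(-23) - t^(-22) + t^(-21) + t^(-19):
  (-)t^(-58) = -2.46199e-65
  (+)t^(-57) = 3.20058e-64
  (-)t^(-56) = -4.16076e-63
  (+)t^(-55) = 5.40898e-62
  (-)t^(-54) = -7.03168e-61
  (+)t^(-53) = 9.14118e-60
  (-)t^(-52) = -1.18835e-58
  (+)t^(-51) = 1.54486e-57
  (-)t^(-50) = -2.00832e-56
  (+)t^(-49) = 2.61081e-55
  (-)t^(-48) = -3.39406e-54
  (+)t^(-47) = 4.41227e-53
  (-)t^(-46) = -5.73596e-52
  (+)t^(-45) = 7.45674e-51
  (-)t^(-44) = -9.69377e-50
  (+)t^(-43) = 1.26019e-48
  (-)t^(-42) = -1.63825e-47
  (+)t^(-41) = 2.12972e-46
  (-)t^(-40) = -2.76864e-45
  (+)t^(-39) = 3.59923e-44
  (-)t^(-38) = -4.679e-43
  (+)t^(-37) = 6.08269e-42
  (-)t^(-36) = -7.9075e-41
  (+)t^(-35) = 1.02798e-39
  (-)t^(-34) = -1.33637e-38
  (+)t^(-33) = 1.73728e-37
  (-)t^(-32) = -2.25846e-36
  (+)t^(-31) = 2.936e-35
  (-)t^(-30) = -3.8168e-34
  (+)t^(-29) = 4.96184e-33
  (-)t^(-28) = -6.45039e-32
  (+)t^(-27) = 8.38551e-31
  (-)t^(-26) = -1.09012e-29
  (+)t^(-25) = 1.41715e-28
  (-)t^(-24) = -1.8423e-27
  (+)t^(-23) = 2.39499e-26
  (-)t^(-22) = -3.11348e-25
  (+)t^(-21) = 4.04753e-24
  (+)t^(-19) = 6.84032e-22
Sum = (-2.46199e-65) + (3.20058e-64) + (-4.16076e-63) + (5.40898e-62) + (-7.03168e-61) + (9.14118e-60) + (-1.18835e-58) + (1.54486e-57) + (-2.00832e-56) + (2.61081e-55) + (-3.39406e-54) + (4.41227e-53) + (-5.73596e-52) + (7.45674e-51) + (-9.69377e-50) + (1.26019e-48) + (-1.63825e-47) + (2.12972e-46) + (-2.76864e-45) + (3.59923e-44) + (-4.679e-43) + (6.08269e-42) + (-7.9075e-41) + (1.02798e-39) + (-1.33637e-38) + (1.73728e-37) + (-2.25846e-36) + (2.936e-35) + (-3.8168e-34) + (4.96184e-33) + (-6.45039e-32) + (8.38551e-31) + (-1.09012e-29) + (1.41715e-28) + (-1.8423e-27) + (2.39499e-26) + (-3.11348e-25) + (4.04753e-24) + (6.84032e-22)
= 6.877902387e-22
Rounded to 6 significant figures: 6.8779e-22

6.8779e-22
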